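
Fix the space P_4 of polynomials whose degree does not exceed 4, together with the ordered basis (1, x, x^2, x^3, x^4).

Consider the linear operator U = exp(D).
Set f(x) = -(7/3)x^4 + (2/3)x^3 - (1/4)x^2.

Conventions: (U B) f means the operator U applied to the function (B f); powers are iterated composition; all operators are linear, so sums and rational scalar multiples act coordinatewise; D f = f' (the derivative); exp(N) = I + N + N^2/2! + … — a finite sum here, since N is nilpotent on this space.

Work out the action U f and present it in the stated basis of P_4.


order-1 term: -(28/3)x^3 + 2x^2 - (1/2)x
order-2 term: -14x^2 + 2x - 1/4
order-3 term: -(28/3)x + 2/3
order-4 term: -7/3
the series for exp(D) f terminates at order 4
exp(D) f = -(7/3)x^4 - (26/3)x^3 - (49/4)x^2 - (47/6)x - 23/12

g(x) = -(7/3)x^4 - (26/3)x^3 - (49/4)x^2 - (47/6)x - 23/12


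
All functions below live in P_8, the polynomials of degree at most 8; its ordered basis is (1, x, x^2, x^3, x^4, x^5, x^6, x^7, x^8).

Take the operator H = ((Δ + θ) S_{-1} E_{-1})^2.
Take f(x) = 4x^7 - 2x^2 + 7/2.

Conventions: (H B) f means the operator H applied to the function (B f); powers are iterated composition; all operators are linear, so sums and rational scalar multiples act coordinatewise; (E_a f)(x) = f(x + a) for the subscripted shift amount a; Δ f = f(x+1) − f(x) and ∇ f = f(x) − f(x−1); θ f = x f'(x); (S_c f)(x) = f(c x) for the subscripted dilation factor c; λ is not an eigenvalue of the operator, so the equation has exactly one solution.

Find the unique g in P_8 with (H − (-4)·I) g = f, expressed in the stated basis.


g(x) = (4/53)x^7 - (49/530)x^6 - (4158/7685)x^5 + (3549/6148)x^4 + (20664/19981)x^3 - (8027/39962)x^2 - (92138/99905)x + 21669/199810

write g with unknown coordinates in the stated basis and equate coefficients in (H − (-4)·I) g = f
solving from the highest basis element down gives g = (4/53)x^7 - (49/530)x^6 - (4158/7685)x^5 + (3549/6148)x^4 + (20664/19981)x^3 - (8027/39962)x^2 - (92138/99905)x + 21669/199810
check: H g = (196/53)x^7 + (98/265)x^6 + (16632/7685)x^5 - (3549/1537)x^4 - (82656/19981)x^3 - (23908/19981)x^2 + (368552/99905)x + 612659/199810
so H g − (-4)·g = 4x^7 - 2x^2 + 7/2 = f ✓


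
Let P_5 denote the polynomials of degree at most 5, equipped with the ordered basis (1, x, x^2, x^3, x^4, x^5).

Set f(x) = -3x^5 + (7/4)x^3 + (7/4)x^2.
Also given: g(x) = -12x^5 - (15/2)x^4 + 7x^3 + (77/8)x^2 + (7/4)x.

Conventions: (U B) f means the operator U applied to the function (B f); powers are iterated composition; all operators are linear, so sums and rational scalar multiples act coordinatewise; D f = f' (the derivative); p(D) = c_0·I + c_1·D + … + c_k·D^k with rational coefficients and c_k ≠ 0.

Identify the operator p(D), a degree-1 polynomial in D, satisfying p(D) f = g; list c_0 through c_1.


D^0 f = -3x^5 + (7/4)x^3 + (7/4)x^2
D^1 f = -15x^4 + (21/4)x^2 + (7/2)x
matching coefficients of g against c_0 f + c_1 Df + … from the top degree down determines the c_i
solution: c_0 = 4, c_1 = 1/2

c_0 = 4, c_1 = 1/2


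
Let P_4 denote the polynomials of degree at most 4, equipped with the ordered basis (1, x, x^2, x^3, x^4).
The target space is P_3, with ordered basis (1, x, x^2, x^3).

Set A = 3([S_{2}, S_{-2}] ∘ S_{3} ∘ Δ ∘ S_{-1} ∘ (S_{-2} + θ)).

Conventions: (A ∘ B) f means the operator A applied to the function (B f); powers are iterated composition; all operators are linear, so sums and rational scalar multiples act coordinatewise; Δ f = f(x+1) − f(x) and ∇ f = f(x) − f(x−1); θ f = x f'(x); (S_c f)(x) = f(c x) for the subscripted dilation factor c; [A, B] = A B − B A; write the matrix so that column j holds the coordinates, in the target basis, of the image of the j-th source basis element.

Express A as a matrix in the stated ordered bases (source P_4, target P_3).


image of 1: 0
image of x: 0
image of x^2: 0
image of x^3: 0
image of x^4: 0
each image's coordinates form column j of the matrix

the matrix is [[0, 0, 0, 0, 0]; [0, 0, 0, 0, 0]; [0, 0, 0, 0, 0]; [0, 0, 0, 0, 0]] (rows listed top to bottom)


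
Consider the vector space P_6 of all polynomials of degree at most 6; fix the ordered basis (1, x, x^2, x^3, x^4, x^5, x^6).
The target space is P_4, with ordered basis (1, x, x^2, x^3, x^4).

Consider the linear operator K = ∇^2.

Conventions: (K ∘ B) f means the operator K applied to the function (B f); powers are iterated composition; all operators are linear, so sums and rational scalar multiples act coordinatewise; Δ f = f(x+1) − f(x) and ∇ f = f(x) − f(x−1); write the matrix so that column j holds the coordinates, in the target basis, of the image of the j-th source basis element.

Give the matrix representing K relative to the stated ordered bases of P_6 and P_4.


the matrix is [[0, 0, 2, -6, 14, -30, 62]; [0, 0, 0, 6, -24, 70, -180]; [0, 0, 0, 0, 12, -60, 210]; [0, 0, 0, 0, 0, 20, -120]; [0, 0, 0, 0, 0, 0, 30]] (rows listed top to bottom)

image of 1: 0
image of x: 0
image of x^2: 2
image of x^3: 6x - 6
image of x^4: 12x^2 - 24x + 14
image of x^5: 20x^3 - 60x^2 + 70x - 30
image of x^6: 30x^4 - 120x^3 + 210x^2 - 180x + 62
each image's coordinates form column j of the matrix


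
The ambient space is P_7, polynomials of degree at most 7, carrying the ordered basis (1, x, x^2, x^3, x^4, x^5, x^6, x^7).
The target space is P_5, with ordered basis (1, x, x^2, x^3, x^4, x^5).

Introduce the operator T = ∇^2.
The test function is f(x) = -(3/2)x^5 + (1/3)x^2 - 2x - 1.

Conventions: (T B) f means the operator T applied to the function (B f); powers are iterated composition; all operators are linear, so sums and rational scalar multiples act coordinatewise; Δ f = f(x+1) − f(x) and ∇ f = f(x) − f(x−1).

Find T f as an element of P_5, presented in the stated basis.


∇ f = -(15/2)x^4 + 15x^3 - 15x^2 + (49/6)x - 23/6
∇ ∇ f = -30x^3 + 90x^2 - 105x + 137/3

the result is g(x) = -30x^3 + 90x^2 - 105x + 137/3


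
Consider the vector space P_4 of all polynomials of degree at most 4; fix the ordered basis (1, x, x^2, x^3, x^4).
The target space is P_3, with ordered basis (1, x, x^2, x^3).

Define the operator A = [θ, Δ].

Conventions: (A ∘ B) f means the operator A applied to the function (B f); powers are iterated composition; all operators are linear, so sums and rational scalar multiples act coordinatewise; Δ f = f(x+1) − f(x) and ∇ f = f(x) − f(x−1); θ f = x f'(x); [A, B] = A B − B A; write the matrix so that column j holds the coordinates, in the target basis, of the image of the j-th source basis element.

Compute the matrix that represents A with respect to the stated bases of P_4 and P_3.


image of 1: 0
image of x: -1
image of x^2: -2x - 2
image of x^3: -3x^2 - 6x - 3
image of x^4: -4x^3 - 12x^2 - 12x - 4
each image's coordinates form column j of the matrix

the matrix is [[0, -1, -2, -3, -4]; [0, 0, -2, -6, -12]; [0, 0, 0, -3, -12]; [0, 0, 0, 0, -4]] (rows listed top to bottom)


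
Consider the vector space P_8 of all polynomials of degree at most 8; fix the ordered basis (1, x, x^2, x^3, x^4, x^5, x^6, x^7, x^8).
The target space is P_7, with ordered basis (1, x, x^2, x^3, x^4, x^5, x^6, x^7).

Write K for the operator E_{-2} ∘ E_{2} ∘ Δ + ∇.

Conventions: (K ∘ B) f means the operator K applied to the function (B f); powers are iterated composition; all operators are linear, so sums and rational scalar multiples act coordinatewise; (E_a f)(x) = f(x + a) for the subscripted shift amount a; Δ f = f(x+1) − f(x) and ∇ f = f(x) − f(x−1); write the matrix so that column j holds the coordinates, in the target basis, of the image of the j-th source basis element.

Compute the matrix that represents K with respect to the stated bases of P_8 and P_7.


image of 1: 0
image of x: 2
image of x^2: 4x
image of x^3: 6x^2 + 2
image of x^4: 8x^3 + 8x
image of x^5: 10x^4 + 20x^2 + 2
image of x^6: 12x^5 + 40x^3 + 12x
image of x^7: 14x^6 + 70x^4 + 42x^2 + 2
image of x^8: 16x^7 + 112x^5 + 112x^3 + 16x
each image's coordinates form column j of the matrix

the matrix is [[0, 2, 0, 2, 0, 2, 0, 2, 0]; [0, 0, 4, 0, 8, 0, 12, 0, 16]; [0, 0, 0, 6, 0, 20, 0, 42, 0]; [0, 0, 0, 0, 8, 0, 40, 0, 112]; [0, 0, 0, 0, 0, 10, 0, 70, 0]; [0, 0, 0, 0, 0, 0, 12, 0, 112]; [0, 0, 0, 0, 0, 0, 0, 14, 0]; [0, 0, 0, 0, 0, 0, 0, 0, 16]] (rows listed top to bottom)


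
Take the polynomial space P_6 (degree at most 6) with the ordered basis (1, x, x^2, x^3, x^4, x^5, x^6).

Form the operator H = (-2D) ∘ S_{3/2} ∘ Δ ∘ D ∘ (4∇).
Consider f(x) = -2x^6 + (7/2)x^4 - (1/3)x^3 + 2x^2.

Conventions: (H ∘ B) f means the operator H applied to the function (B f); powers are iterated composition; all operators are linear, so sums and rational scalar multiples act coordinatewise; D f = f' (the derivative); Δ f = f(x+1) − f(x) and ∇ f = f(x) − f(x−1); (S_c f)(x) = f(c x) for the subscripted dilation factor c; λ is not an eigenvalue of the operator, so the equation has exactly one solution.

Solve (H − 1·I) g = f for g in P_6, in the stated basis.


the image equals g(x) = 2x^6 - (7/2)x^4 + (1/3)x^3 - 19442x^2 - 432

write g with unknown coordinates in the stated basis and equate coefficients in (H − 1·I) g = f
solving from the highest basis element down gives g = 2x^6 - (7/2)x^4 + (1/3)x^3 - 19442x^2 - 432
check: H g = -19440x^2 - 432
so H g − 1·g = -2x^6 + (7/2)x^4 - (1/3)x^3 + 2x^2 = f ✓


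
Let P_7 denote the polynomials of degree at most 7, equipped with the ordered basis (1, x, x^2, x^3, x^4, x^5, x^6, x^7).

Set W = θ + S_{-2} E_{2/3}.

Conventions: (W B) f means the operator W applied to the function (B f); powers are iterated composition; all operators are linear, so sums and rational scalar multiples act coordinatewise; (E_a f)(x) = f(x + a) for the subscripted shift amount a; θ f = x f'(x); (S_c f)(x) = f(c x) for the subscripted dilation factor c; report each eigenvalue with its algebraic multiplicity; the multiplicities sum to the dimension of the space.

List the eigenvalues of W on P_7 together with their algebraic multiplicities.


λ = -121 (multiplicity 1), λ = -27 (multiplicity 1), λ = -5 (multiplicity 1), λ = -1 (multiplicity 1), λ = 1 (multiplicity 1), λ = 6 (multiplicity 1), λ = 20 (multiplicity 1), λ = 70 (multiplicity 1)

image of 1: 1
image of x: -x + 2/3
image of x^2: 6x^2 - (8/3)x + 4/9
image of x^3: -5x^3 + 8x^2 - (8/3)x + 8/27
image of x^4: 20x^4 - (64/3)x^3 + (32/3)x^2 - (64/27)x + 16/81
image of x^5: -27x^5 + (160/3)x^4 - (320/9)x^3 + (320/27)x^2 - (160/81)x + 32/243
image of x^6: 70x^6 - 128x^5 + (320/3)x^4 - (1280/27)x^3 + (320/27)x^2 - (128/81)x + 64/729
image of x^7: -121x^7 + (896/3)x^6 - (896/3)x^5 + (4480/27)x^4 - (4480/81)x^3 + (896/81)x^2 - (896/729)x + 128/2187
the matrix is upper triangular; its diagonal is (1, -1, 6, -5, 20, -27, 70, -121)
for a triangular matrix the eigenvalues are the diagonal entries, with algebraic multiplicity their repetition count


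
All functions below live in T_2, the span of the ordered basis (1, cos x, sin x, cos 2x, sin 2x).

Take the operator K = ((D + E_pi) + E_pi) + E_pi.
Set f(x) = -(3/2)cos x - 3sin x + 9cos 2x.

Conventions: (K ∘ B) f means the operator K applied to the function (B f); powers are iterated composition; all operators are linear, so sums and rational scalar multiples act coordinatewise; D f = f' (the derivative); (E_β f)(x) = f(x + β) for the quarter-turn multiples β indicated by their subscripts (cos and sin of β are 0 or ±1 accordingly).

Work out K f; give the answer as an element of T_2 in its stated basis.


the image equals g(x) = (3/2)cos x + (21/2)sin x + 27cos 2x - 18sin 2x

D f = -3cos x + (3/2)sin x - 18sin 2x
E_pi f = (3/2)cos x + 3sin x + 9cos 2x
(D + E_pi) f = -(3/2)cos x + (9/2)sin x + 9cos 2x - 18sin 2x
E_pi f = (3/2)cos x + 3sin x + 9cos 2x
((D + E_pi) + E_pi) f = (15/2)sin x + 18cos 2x - 18sin 2x
E_pi f = (3/2)cos x + 3sin x + 9cos 2x
(((D + E_pi) + E_pi) + E_pi) f = (3/2)cos x + (21/2)sin x + 27cos 2x - 18sin 2x


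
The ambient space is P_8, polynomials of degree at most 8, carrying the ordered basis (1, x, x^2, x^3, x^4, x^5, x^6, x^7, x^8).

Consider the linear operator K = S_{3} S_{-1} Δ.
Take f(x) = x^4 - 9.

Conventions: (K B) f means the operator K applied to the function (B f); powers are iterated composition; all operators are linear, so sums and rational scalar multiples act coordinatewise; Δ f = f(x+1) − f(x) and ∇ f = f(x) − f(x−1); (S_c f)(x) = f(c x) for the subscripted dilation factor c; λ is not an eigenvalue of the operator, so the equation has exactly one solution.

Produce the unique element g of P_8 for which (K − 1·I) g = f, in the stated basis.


write g with unknown coordinates in the stated basis and equate coefficients in (K − 1·I) g = f
solving from the highest basis element down gives g = -x^4 + 108x^3 + 2862x^2 - 18132x - 15154
check: K g = 108x^3 + 2862x^2 - 18132x - 15163
so K g − 1·g = x^4 - 9 = f ✓

the result is g(x) = -x^4 + 108x^3 + 2862x^2 - 18132x - 15154


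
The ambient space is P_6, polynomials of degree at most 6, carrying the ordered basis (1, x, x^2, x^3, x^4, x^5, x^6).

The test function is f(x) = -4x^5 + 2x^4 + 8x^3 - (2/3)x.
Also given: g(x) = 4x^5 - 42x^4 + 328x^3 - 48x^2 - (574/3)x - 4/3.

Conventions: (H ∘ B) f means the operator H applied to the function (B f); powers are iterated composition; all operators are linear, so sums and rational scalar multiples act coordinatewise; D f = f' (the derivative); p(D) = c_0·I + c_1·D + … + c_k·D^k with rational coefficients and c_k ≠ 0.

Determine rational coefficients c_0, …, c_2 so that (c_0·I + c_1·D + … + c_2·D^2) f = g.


c_0 = -1, c_1 = 2, c_2 = -4

D^0 f = -4x^5 + 2x^4 + 8x^3 - (2/3)x
D^1 f = -20x^4 + 8x^3 + 24x^2 - 2/3
D^2 f = -80x^3 + 24x^2 + 48x
matching coefficients of g against c_0 f + c_1 Df + … from the top degree down determines the c_i
solution: c_0 = -1, c_1 = 2, c_2 = -4


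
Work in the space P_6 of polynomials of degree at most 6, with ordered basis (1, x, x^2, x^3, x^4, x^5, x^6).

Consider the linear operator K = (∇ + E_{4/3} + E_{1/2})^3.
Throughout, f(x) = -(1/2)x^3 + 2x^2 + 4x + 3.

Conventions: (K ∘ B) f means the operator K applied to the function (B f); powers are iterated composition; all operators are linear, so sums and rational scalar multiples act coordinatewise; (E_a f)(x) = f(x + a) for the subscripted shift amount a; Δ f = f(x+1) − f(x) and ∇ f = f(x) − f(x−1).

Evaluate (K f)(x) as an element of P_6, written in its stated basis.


the result is g(x) = -4x^3 - 35x^2 + 5x + 5657/24

∇ f = -(3/2)x^2 + (11/2)x + 3/2
E_{4/3} f = -(1/2)x^3 + (20/3)x + 289/27
E_{1/2} f = -(1/2)x^3 + (5/4)x^2 + (45/8)x + 87/16
(∇ + E_{4/3} + E_{1/2}) f = -x^3 - (1/4)x^2 + (427/24)x + 7621/432
∇ (∇ + E_{4/3} + E_{1/2}) f = -3x^2 + (5/2)x + 409/24
E_{4/3} (∇ + E_{4/3} + E_{1/2}) f = -x^3 - (17/4)x^2 + (283/24)x + 5551/144
E_{1/2} (∇ + E_{4/3} + E_{1/2}) f = -x^3 - (7/4)x^2 + (403/24)x + 11383/432
(∇ + E_{4/3} + E_{1/2}) (∇ + E_{4/3} + E_{1/2}) f = -2x^3 - 9x^2 + (373/12)x + 17699/216
∇ (∇ + E_{4/3} + E_{1/2}) (∇ + E_{4/3} + E_{1/2}) f = -6x^2 - 12x + 457/12
E_{4/3} (∇ + E_{4/3} + E_{1/2}) (∇ + E_{4/3} + E_{1/2}) f = -2x^3 - 17x^2 - (43/12)x + 22171/216
E_{1/2} (∇ + E_{4/3} + E_{1/2}) (∇ + E_{4/3} + E_{1/2}) f = -2x^3 - 12x^2 + (247/12)x + 5129/54
(∇ + E_{4/3} + E_{1/2}) (∇ + E_{4/3} + E_{1/2}) (∇ + E_{4/3} + E_{1/2}) f = -4x^3 - 35x^2 + 5x + 5657/24


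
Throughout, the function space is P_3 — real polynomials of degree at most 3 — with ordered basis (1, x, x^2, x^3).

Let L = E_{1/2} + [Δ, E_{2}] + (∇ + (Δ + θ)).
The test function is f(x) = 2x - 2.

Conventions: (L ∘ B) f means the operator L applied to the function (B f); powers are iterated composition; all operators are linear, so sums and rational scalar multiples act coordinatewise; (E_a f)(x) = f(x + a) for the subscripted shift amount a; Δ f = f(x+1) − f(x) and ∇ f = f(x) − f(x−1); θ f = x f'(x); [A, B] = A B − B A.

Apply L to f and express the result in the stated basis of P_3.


E_{1/2} f = 2x - 1
E_{2} f = 2x + 2
Δ E_{2} f = 2
Δ f = 2
E_{2} Δ f = 2
[Δ, E_{2}] f = 0
∇ f = 2
Δ f = 2
θ f = 2x
(Δ + θ) f = 2x + 2
(∇ + (Δ + θ)) f = 2x + 4
(E_{1/2} + [Δ, E_{2}] + (∇ + (Δ + θ))) f = 4x + 3

the image equals g(x) = 4x + 3


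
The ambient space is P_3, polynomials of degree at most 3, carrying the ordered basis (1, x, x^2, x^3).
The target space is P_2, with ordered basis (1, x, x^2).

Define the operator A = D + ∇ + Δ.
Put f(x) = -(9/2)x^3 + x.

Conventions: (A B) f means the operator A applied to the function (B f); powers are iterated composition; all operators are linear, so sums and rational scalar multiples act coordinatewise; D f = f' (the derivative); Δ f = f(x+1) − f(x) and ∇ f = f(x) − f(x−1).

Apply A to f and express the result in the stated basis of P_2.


g(x) = -(81/2)x^2 - 6

D f = -(27/2)x^2 + 1
∇ f = -(27/2)x^2 + (27/2)x - 7/2
Δ f = -(27/2)x^2 - (27/2)x - 7/2
(D + ∇ + Δ) f = -(81/2)x^2 - 6


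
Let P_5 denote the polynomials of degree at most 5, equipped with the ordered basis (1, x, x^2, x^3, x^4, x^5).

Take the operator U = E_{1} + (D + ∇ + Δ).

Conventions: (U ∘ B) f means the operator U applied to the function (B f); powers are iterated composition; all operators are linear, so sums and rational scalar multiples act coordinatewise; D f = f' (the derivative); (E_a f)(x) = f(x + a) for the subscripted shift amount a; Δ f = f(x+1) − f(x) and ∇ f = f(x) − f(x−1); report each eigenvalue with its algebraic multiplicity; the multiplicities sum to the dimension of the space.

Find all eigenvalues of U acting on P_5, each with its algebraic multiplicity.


λ = 1 (multiplicity 6)

image of 1: 1
image of x: x + 4
image of x^2: x^2 + 8x + 1
image of x^3: x^3 + 12x^2 + 3x + 3
image of x^4: x^4 + 16x^3 + 6x^2 + 12x + 1
image of x^5: x^5 + 20x^4 + 10x^3 + 30x^2 + 5x + 3
the matrix is upper triangular; its diagonal is (1, 1, 1, 1, 1, 1)
for a triangular matrix the eigenvalues are the diagonal entries, with algebraic multiplicity their repetition count


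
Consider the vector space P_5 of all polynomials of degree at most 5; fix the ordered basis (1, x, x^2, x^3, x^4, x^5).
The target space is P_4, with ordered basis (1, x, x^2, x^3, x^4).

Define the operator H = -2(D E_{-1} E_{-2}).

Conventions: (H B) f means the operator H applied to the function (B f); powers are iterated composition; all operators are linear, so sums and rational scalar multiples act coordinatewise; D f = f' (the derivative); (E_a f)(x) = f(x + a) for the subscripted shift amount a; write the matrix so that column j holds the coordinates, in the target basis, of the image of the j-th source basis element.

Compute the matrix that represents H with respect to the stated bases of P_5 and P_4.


image of 1: 0
image of x: -2
image of x^2: -4x + 12
image of x^3: -6x^2 + 36x - 54
image of x^4: -8x^3 + 72x^2 - 216x + 216
image of x^5: -10x^4 + 120x^3 - 540x^2 + 1080x - 810
each image's coordinates form column j of the matrix

the matrix is [[0, -2, 12, -54, 216, -810]; [0, 0, -4, 36, -216, 1080]; [0, 0, 0, -6, 72, -540]; [0, 0, 0, 0, -8, 120]; [0, 0, 0, 0, 0, -10]] (rows listed top to bottom)


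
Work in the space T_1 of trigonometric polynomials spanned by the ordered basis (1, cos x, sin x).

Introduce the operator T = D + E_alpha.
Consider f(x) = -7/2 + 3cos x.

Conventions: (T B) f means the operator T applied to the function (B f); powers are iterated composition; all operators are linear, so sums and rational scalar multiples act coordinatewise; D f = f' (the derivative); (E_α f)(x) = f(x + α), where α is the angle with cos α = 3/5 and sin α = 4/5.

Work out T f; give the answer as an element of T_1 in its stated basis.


the result is g(x) = -7/2 + (9/5)cos x - (27/5)sin x

D f = -3sin x
E_alpha f = -7/2 + (9/5)cos x - (12/5)sin x
(D + E_alpha) f = -7/2 + (9/5)cos x - (27/5)sin x


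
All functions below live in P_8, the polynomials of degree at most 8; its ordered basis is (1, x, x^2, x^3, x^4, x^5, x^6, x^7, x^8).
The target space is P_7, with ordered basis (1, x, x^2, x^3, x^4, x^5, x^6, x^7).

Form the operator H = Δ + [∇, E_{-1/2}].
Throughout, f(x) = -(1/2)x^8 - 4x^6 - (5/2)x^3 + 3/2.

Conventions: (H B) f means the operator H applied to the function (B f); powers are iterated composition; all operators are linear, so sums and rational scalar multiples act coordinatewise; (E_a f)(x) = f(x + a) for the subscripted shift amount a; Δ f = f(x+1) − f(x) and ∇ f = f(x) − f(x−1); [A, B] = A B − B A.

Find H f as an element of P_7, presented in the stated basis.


the result is g(x) = -4x^7 - 14x^6 - 52x^5 - 95x^4 - 108x^3 - (163/2)x^2 - (71/2)x - 7

Δ f = -4x^7 - 14x^6 - 52x^5 - 95x^4 - 108x^3 - (163/2)x^2 - (71/2)x - 7
E_{-1/2} f = -(1/2)x^8 + 2x^7 - (15/2)x^6 + (31/2)x^5 - (275/16)x^4 + (67/8)x^3 - (7/32)x^2 - (35/32)x + 895/512
∇ E_{-1/2} f = -4x^7 + 28x^6 - 115x^5 + 295x^4 - (1887/4)x^3 + (1807/4)x^2 - (3757/16)x + 803/16
∇ f = -4x^7 + 14x^6 - 52x^5 + 95x^4 - 108x^3 + (133/2)x^2 - (41/2)x + 2
E_{-1/2} ∇ f = -4x^7 + 28x^6 - 115x^5 + 295x^4 - (1887/4)x^3 + (1807/4)x^2 - (3757/16)x + 803/16
[∇, E_{-1/2}] f = 0
(Δ + [∇, E_{-1/2}]) f = -4x^7 - 14x^6 - 52x^5 - 95x^4 - 108x^3 - (163/2)x^2 - (71/2)x - 7


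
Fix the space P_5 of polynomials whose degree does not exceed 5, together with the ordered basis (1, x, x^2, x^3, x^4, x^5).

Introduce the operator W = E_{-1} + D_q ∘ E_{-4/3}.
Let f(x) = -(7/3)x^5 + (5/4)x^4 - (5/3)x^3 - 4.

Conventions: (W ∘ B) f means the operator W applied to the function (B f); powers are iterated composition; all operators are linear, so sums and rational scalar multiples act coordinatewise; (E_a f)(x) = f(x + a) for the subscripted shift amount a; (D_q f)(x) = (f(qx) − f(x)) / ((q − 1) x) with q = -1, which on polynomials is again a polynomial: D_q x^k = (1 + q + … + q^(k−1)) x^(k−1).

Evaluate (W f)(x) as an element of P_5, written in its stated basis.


E_{-1} f = -(7/3)x^5 + (155/12)x^4 - 30x^3 + (215/6)x^2 - (65/3)x + 5/4
E_{-4/3} f = -(7/3)x^5 + (605/36)x^4 - (1345/27)x^3 + (6100/81)x^2 - (14000/243)x + 10012/729
D_q E_{-4/3} f = -(7/3)x^4 - (1345/27)x^2 - 14000/243
(E_{-1} + D_q ∘ E_{-4/3}) f = -(7/3)x^5 + (127/12)x^4 - 30x^3 - (755/54)x^2 - (65/3)x - 54785/972

the result is g(x) = -(7/3)x^5 + (127/12)x^4 - 30x^3 - (755/54)x^2 - (65/3)x - 54785/972


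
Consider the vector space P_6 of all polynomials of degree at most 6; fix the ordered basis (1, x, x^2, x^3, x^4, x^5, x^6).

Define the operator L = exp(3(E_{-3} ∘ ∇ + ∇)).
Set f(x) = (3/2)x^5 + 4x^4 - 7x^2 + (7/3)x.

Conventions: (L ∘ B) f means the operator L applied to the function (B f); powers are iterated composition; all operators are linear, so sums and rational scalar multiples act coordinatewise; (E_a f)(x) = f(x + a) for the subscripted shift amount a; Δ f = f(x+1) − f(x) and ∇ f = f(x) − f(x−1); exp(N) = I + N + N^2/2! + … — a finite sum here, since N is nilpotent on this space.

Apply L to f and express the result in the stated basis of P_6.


the result is g(x) = (3/2)x^5 + 49x^4 + 276x^3 - 1249x^2 - (4061/3)x + 12065

order-1 term: 45x^4 - 264x^3 + 1134x^2 - 2220x + 1589
order-2 term: 540x^3 - 5616x^2 + 26568x - 47196
order-3 term: 3240x^2 - 35424x + 118584
order-4 term: 9720x - 72576
order-5 term: 11664
the series for exp(3(E_{-3} ∘ ∇ + ∇)) f terminates at order 5
exp(3(E_{-3} ∘ ∇ + ∇)) f = (3/2)x^5 + 49x^4 + 276x^3 - 1249x^2 - (4061/3)x + 12065


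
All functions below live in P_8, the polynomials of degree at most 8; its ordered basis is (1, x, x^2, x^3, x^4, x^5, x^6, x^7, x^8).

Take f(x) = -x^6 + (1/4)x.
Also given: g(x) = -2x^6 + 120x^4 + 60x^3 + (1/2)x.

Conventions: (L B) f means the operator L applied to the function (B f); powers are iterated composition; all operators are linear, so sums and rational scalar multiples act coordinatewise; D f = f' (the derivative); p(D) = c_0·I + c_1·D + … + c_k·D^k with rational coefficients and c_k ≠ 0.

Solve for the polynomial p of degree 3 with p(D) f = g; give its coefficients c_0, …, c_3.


D^0 f = -x^6 + (1/4)x
D^1 f = -6x^5 + 1/4
D^2 f = -30x^4
D^3 f = -120x^3
matching coefficients of g against c_0 f + c_1 Df + … from the top degree down determines the c_i
solution: c_0 = 2, c_1 = 0, c_2 = -4, c_3 = -1/2

c_0 = 2, c_1 = 0, c_2 = -4, c_3 = -1/2


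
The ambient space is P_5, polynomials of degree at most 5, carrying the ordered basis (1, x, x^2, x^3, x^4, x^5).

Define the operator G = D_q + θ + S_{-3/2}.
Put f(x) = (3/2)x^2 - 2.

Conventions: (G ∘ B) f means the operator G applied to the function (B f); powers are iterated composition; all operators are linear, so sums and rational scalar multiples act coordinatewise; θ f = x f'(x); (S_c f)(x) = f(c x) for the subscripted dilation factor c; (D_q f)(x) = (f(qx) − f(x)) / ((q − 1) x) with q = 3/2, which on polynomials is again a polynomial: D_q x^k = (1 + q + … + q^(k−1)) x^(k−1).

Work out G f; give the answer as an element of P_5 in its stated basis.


the image equals g(x) = (51/8)x^2 + (15/4)x - 2

D_q f = (15/4)x
θ f = 3x^2
S_{-3/2} f = (27/8)x^2 - 2
(D_q + θ + S_{-3/2}) f = (51/8)x^2 + (15/4)x - 2


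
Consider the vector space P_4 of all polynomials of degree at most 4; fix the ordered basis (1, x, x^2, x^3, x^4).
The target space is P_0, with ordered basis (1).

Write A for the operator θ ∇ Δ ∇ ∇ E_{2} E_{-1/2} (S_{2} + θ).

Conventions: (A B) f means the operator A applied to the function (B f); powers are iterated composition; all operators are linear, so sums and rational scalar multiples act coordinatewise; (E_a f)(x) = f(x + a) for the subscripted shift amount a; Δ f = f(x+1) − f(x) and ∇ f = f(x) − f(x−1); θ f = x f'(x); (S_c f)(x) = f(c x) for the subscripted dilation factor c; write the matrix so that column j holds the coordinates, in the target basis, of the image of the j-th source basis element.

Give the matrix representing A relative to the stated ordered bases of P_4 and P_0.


the matrix is [[0, 0, 0, 0, 0]] (rows listed top to bottom)

image of 1: 0
image of x: 0
image of x^2: 0
image of x^3: 0
image of x^4: 0
each image's coordinates form column j of the matrix


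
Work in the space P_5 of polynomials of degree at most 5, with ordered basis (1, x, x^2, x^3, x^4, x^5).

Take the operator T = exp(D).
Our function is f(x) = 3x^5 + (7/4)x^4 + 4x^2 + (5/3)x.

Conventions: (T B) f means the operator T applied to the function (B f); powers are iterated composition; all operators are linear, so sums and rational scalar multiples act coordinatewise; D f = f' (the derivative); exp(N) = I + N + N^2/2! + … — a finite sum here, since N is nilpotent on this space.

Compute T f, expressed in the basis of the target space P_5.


g(x) = 3x^5 + (67/4)x^4 + 37x^3 + (89/2)x^2 + (95/3)x + 125/12

order-1 term: 15x^4 + 7x^3 + 8x + 5/3
order-2 term: 30x^3 + (21/2)x^2 + 4
order-3 term: 30x^2 + 7x
order-4 term: 15x + 7/4
order-5 term: 3
the series for exp(D) f terminates at order 5
exp(D) f = 3x^5 + (67/4)x^4 + 37x^3 + (89/2)x^2 + (95/3)x + 125/12


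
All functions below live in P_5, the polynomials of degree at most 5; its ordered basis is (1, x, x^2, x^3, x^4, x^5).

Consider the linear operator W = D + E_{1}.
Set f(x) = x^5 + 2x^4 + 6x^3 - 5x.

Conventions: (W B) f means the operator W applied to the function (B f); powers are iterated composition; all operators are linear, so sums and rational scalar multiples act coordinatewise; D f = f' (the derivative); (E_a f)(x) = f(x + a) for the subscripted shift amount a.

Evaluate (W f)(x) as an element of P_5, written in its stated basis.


the image equals g(x) = x^5 + 12x^4 + 32x^3 + 58x^2 + 26x - 1

D f = 5x^4 + 8x^3 + 18x^2 - 5
E_{1} f = x^5 + 7x^4 + 24x^3 + 40x^2 + 26x + 4
(D + E_{1}) f = x^5 + 12x^4 + 32x^3 + 58x^2 + 26x - 1


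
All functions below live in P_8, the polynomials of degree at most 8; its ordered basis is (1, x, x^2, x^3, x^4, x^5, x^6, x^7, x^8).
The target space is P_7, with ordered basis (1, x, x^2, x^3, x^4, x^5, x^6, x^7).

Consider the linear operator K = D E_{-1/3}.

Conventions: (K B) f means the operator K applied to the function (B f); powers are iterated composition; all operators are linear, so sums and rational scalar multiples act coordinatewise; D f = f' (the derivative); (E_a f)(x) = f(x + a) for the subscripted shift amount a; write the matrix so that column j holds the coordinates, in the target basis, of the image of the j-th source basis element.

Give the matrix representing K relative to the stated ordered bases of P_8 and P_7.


image of 1: 0
image of x: 1
image of x^2: 2x - 2/3
image of x^3: 3x^2 - 2x + 1/3
image of x^4: 4x^3 - 4x^2 + (4/3)x - 4/27
image of x^5: 5x^4 - (20/3)x^3 + (10/3)x^2 - (20/27)x + 5/81
image of x^6: 6x^5 - 10x^4 + (20/3)x^3 - (20/9)x^2 + (10/27)x - 2/81
image of x^7: 7x^6 - 14x^5 + (35/3)x^4 - (140/27)x^3 + (35/27)x^2 - (14/81)x + 7/729
image of x^8: 8x^7 - (56/3)x^6 + (56/3)x^5 - (280/27)x^4 + (280/81)x^3 - (56/81)x^2 + (56/729)x - 8/2187
each image's coordinates form column j of the matrix

the matrix is [[0, 1, -2/3, 1/3, -4/27, 5/81, -2/81, 7/729, -8/2187]; [0, 0, 2, -2, 4/3, -20/27, 10/27, -14/81, 56/729]; [0, 0, 0, 3, -4, 10/3, -20/9, 35/27, -56/81]; [0, 0, 0, 0, 4, -20/3, 20/3, -140/27, 280/81]; [0, 0, 0, 0, 0, 5, -10, 35/3, -280/27]; [0, 0, 0, 0, 0, 0, 6, -14, 56/3]; [0, 0, 0, 0, 0, 0, 0, 7, -56/3]; [0, 0, 0, 0, 0, 0, 0, 0, 8]] (rows listed top to bottom)


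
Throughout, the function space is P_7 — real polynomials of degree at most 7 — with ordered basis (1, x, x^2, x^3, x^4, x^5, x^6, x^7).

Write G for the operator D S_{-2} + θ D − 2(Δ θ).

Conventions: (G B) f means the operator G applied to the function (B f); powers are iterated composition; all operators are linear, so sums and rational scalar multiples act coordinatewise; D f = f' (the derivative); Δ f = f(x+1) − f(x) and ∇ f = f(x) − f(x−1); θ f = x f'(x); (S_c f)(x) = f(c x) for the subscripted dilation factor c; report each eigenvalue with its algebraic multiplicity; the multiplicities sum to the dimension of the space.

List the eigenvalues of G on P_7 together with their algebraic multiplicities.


image of 1: 0
image of x: -4
image of x^2: 2x - 4
image of x^3: -36x^2 - 18x - 6
image of x^4: 44x^3 - 48x^2 - 32x - 8
image of x^5: -190x^4 - 100x^3 - 100x^2 - 50x - 10
image of x^6: 342x^5 - 180x^4 - 240x^3 - 180x^2 - 72x - 12
image of x^7: -952x^6 - 294x^5 - 490x^4 - 490x^3 - 294x^2 - 98x - 14
the matrix is upper triangular; its diagonal is (0, 0, 0, 0, 0, 0, 0, 0)
for a triangular matrix the eigenvalues are the diagonal entries, with algebraic multiplicity their repetition count

λ = 0 (multiplicity 8)


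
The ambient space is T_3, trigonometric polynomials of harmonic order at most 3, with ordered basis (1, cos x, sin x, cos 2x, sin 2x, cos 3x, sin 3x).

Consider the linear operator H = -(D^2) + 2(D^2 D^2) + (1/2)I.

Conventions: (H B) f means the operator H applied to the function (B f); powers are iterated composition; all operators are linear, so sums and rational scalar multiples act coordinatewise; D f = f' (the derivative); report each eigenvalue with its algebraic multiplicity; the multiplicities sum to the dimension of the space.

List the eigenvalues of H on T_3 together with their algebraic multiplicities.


image of 1: 1/2
image of cos x: (7/2)cos x
image of sin x: (7/2)sin x
image of cos 2x: (73/2)cos 2x
image of sin 2x: (73/2)sin 2x
image of cos 3x: (343/2)cos 3x
image of sin 3x: (343/2)sin 3x
the matrix is diagonal; its diagonal is (1/2, 7/2, 7/2, 73/2, 73/2, 343/2, 343/2)
for a triangular matrix the eigenvalues are the diagonal entries, with algebraic multiplicity their repetition count

λ = 1/2 (multiplicity 1), λ = 7/2 (multiplicity 2), λ = 73/2 (multiplicity 2), λ = 343/2 (multiplicity 2)


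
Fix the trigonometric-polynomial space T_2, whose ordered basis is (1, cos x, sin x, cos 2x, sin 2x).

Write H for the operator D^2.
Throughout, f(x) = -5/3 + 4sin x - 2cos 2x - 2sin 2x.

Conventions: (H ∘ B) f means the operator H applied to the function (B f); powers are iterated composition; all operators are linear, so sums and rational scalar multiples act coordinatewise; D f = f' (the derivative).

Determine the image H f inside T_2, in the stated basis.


D f = 4cos x - 4cos 2x + 4sin 2x
D D f = -4sin x + 8cos 2x + 8sin 2x

g(x) = -4sin x + 8cos 2x + 8sin 2x


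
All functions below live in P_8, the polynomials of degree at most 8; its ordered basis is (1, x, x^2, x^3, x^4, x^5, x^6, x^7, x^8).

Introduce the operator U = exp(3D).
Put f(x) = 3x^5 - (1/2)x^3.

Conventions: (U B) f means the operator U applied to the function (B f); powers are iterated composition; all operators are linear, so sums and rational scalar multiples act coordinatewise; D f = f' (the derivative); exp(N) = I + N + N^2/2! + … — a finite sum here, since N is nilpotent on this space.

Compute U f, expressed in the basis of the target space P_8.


order-1 term: 45x^4 - (9/2)x^2
order-2 term: 270x^3 - (27/2)x
order-3 term: 810x^2 - 27/2
order-4 term: 1215x
order-5 term: 729
the series for exp(3D) f terminates at order 5
exp(3D) f = 3x^5 + 45x^4 + (539/2)x^3 + (1611/2)x^2 + (2403/2)x + 1431/2

the result is g(x) = 3x^5 + 45x^4 + (539/2)x^3 + (1611/2)x^2 + (2403/2)x + 1431/2


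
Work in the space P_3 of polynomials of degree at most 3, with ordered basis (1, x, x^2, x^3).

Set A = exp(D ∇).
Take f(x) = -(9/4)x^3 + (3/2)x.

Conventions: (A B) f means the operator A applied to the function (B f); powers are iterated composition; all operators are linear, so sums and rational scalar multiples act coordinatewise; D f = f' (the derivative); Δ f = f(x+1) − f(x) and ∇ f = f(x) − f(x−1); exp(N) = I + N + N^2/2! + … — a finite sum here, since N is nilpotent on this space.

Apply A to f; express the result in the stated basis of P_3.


order-1 term: -(27/2)x + 27/4
the series for exp(D ∇) f terminates at order 1
exp(D ∇) f = -(9/4)x^3 - 12x + 27/4

the image equals g(x) = -(9/4)x^3 - 12x + 27/4


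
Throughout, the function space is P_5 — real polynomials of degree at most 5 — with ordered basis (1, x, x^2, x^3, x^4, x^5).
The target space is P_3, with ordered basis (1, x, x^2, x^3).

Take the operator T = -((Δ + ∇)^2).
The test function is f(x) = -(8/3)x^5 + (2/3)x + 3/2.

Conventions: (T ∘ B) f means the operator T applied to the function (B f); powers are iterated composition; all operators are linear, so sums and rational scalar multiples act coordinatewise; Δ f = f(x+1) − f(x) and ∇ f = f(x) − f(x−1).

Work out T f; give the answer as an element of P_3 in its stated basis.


g(x) = (640/3)x^3 + (1280/3)x

Δ f = -(40/3)x^4 - (80/3)x^3 - (80/3)x^2 - (40/3)x - 2
∇ f = -(40/3)x^4 + (80/3)x^3 - (80/3)x^2 + (40/3)x - 2
(Δ + ∇) f = -(80/3)x^4 - (160/3)x^2 - 4
Δ (Δ + ∇) f = -(320/3)x^3 - 160x^2 - (640/3)x - 80
∇ (Δ + ∇) f = -(320/3)x^3 + 160x^2 - (640/3)x + 80
(Δ + ∇) (Δ + ∇) f = -(640/3)x^3 - (1280/3)x
(-((Δ + ∇)^2)) f = (640/3)x^3 + (1280/3)x


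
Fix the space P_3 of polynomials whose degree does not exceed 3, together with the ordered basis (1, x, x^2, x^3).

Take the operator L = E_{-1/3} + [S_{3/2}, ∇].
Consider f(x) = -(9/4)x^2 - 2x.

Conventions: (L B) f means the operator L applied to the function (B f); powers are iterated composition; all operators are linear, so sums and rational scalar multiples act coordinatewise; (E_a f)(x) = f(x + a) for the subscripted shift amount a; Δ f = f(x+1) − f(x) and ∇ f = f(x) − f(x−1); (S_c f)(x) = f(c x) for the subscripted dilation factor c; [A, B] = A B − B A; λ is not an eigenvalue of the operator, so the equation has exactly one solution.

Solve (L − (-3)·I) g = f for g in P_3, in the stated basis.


the result is g(x) = -(9/16)x^2 - (103/128)x + 73/3072

write g with unknown coordinates in the stated basis and equate coefficients in (L − (-3)·I) g = f
solving from the highest basis element down gives g = -(9/16)x^2 - (103/128)x + 73/3072
check: L g = -(9/16)x^2 + (53/128)x - 73/1024
so L g − (-3)·g = -(9/4)x^2 - 2x = f ✓


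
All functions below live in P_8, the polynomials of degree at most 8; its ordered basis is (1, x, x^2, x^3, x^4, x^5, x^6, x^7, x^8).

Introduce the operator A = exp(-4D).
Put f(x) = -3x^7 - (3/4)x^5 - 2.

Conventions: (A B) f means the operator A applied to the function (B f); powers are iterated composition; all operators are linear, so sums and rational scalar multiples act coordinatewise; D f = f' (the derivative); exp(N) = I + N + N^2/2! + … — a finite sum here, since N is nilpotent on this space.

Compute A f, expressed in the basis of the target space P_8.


the result is g(x) = -3x^7 + 84x^6 - (4035/4)x^5 + 6735x^4 - 27000x^3 + 64992x^2 - 86976x + 49918

order-1 term: 84x^6 + 15x^4
order-2 term: -1008x^5 - 120x^3
order-3 term: 6720x^4 + 480x^2
order-4 term: -26880x^3 - 960x
order-5 term: 64512x^2 + 768
order-6 term: -86016x
order-7 term: 49152
the series for exp(-4D) f terminates at order 7
exp(-4D) f = -3x^7 + 84x^6 - (4035/4)x^5 + 6735x^4 - 27000x^3 + 64992x^2 - 86976x + 49918


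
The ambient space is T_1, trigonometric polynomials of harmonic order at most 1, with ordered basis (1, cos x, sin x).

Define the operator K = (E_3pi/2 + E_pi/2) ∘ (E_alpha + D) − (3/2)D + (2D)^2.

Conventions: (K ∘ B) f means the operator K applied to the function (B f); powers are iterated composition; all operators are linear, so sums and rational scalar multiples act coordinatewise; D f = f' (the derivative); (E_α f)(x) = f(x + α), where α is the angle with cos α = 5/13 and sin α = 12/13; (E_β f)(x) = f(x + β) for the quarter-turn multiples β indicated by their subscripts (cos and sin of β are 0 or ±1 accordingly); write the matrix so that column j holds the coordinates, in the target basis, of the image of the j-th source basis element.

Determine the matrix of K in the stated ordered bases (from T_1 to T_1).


image of 1: 2
image of cos x: -4cos x + (3/2)sin x
image of sin x: -(3/2)cos x - 4sin x
each image's coordinates form column j of the matrix

the matrix is [[2, 0, 0]; [0, -4, -3/2]; [0, 3/2, -4]] (rows listed top to bottom)


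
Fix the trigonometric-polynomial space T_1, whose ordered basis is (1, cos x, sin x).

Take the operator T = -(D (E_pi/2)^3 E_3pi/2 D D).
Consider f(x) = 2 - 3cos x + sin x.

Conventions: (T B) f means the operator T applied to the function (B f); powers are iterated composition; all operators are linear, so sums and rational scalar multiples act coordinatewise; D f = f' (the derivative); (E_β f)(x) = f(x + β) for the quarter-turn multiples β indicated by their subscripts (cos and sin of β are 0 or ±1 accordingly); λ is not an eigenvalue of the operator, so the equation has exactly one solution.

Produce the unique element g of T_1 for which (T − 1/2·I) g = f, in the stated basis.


write g with unknown coordinates in the stated basis and equate coefficients in (T − 1/2·I) g = f
solving from the highest basis element down gives g = -4 + 2cos x + 2sin x
check: T g = -2cos x + 2sin x
so T g − 1/2·g = 2 - 3cos x + sin x = f ✓

the image equals g(x) = -4 + 2cos x + 2sin x


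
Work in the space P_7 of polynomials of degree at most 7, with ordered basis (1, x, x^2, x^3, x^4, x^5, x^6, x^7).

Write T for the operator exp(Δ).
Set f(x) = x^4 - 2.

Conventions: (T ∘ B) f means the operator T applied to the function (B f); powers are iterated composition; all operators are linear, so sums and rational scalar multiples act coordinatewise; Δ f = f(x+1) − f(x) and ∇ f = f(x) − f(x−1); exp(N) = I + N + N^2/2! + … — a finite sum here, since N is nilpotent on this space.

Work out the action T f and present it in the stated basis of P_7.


order-1 term: 4x^3 + 6x^2 + 4x + 1
order-2 term: 6x^2 + 12x + 7
order-3 term: 4x + 6
order-4 term: 1
the series for exp(Δ) f terminates at order 4
exp(Δ) f = x^4 + 4x^3 + 12x^2 + 20x + 13

g(x) = x^4 + 4x^3 + 12x^2 + 20x + 13


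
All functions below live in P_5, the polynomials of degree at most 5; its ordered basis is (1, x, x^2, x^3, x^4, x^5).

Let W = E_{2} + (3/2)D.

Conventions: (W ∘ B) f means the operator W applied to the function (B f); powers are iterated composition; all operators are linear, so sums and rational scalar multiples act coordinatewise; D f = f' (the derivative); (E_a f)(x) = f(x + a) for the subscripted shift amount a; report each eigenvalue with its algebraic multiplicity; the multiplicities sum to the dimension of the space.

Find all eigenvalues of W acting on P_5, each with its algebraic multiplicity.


image of 1: 1
image of x: x + 7/2
image of x^2: x^2 + 7x + 4
image of x^3: x^3 + (21/2)x^2 + 12x + 8
image of x^4: x^4 + 14x^3 + 24x^2 + 32x + 16
image of x^5: x^5 + (35/2)x^4 + 40x^3 + 80x^2 + 80x + 32
the matrix is upper triangular; its diagonal is (1, 1, 1, 1, 1, 1)
for a triangular matrix the eigenvalues are the diagonal entries, with algebraic multiplicity their repetition count

λ = 1 (multiplicity 6)
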